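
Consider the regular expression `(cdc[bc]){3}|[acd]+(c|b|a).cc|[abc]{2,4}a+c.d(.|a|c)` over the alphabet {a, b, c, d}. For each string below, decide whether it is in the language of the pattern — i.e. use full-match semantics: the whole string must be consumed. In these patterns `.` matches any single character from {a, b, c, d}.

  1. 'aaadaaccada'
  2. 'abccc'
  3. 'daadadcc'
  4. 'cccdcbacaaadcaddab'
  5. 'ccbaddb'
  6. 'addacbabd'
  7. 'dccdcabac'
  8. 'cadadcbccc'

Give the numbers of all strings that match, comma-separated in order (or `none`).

2, 3, 8

1 → no match
2 → match
3 → match
4 → no match
5 → no match
6 → no match
7 → no match
8 → match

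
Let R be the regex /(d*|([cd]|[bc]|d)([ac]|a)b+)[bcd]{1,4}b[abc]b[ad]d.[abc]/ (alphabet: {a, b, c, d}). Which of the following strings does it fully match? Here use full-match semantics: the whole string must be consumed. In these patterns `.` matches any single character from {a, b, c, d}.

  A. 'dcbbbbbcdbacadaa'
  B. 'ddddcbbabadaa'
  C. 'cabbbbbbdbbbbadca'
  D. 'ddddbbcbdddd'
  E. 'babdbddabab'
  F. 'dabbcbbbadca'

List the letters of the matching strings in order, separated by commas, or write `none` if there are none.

A → no match
B → match
C → match
D → no match
E → no match
F → match

B, C, F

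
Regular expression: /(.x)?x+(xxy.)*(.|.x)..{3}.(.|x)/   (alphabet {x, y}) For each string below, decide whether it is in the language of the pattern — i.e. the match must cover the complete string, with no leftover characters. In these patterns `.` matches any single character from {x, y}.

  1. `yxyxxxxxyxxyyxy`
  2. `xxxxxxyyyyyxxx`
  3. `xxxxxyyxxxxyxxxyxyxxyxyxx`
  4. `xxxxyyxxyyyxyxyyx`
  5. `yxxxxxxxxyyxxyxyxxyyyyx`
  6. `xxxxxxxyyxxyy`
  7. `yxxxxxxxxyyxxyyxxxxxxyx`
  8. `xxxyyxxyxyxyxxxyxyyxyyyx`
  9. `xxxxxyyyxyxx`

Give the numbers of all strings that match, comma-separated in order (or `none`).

1 → no match
2 → no match
3 → no match
4 → match
5 → match
6 → match
7 → match
8 → no match
9 → match

4, 5, 6, 7, 9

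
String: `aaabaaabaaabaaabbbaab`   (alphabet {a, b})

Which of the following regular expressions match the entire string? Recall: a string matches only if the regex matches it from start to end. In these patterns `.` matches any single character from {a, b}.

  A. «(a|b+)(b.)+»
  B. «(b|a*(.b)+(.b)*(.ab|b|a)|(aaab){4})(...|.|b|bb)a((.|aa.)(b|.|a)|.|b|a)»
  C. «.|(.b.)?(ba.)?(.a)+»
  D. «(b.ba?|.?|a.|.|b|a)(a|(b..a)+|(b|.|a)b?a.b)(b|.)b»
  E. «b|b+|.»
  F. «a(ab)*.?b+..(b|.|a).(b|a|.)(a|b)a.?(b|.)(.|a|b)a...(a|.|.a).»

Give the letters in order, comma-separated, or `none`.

A → no match
B → match
C → no match
D → no match
E → no match
F → no match

B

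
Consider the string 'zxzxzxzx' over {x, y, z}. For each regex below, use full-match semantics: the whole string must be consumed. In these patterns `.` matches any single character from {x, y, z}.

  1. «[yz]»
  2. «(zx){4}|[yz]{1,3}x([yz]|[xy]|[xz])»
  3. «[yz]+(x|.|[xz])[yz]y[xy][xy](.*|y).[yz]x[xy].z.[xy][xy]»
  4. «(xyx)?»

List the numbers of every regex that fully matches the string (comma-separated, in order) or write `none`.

2

1 → no match
2 → match
3 → no match
4 → no match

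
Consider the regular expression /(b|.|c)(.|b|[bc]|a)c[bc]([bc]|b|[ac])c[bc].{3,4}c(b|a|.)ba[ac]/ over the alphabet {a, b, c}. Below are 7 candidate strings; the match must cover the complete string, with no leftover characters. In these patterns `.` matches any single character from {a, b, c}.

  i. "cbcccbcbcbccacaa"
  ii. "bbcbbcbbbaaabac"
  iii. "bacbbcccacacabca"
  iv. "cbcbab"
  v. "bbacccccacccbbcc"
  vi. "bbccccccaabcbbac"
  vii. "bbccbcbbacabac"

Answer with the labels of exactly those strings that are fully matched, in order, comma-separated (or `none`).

vi

i → no match
ii → no match
iii → no match
iv → no match
v → no match
vi → match
vii → no match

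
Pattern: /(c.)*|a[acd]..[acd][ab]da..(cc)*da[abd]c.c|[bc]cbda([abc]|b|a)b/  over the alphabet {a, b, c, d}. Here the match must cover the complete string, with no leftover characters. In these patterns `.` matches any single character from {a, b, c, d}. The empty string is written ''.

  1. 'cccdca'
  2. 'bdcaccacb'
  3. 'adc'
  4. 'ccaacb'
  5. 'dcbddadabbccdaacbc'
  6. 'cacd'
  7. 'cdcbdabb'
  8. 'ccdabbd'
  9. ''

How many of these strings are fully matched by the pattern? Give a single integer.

3

1 → match
2 → no match
3 → no match
4 → no match
5 → no match
6 → match
7 → no match
8 → no match
9 → match
Total matched: 3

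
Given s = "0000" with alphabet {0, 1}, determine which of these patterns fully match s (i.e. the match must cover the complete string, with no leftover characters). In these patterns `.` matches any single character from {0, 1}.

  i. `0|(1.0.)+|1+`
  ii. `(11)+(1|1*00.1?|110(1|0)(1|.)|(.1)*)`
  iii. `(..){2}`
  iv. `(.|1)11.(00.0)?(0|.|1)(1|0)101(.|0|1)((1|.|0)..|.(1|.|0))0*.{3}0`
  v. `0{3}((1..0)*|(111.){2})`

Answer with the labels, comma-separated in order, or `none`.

i → no match
ii → no match — must start with "11"
iii → match
iv → no match
v → no match

iii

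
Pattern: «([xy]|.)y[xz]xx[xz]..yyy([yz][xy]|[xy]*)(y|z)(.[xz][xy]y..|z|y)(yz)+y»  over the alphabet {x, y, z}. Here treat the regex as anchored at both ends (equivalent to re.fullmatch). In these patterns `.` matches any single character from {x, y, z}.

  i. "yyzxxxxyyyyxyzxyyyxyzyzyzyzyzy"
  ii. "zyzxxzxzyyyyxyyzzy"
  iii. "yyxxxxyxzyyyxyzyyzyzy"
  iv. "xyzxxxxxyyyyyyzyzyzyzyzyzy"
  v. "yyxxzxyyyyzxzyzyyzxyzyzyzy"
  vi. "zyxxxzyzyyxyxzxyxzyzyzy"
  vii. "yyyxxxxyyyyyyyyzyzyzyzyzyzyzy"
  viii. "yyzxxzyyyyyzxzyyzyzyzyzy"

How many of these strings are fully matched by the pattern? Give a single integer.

3

i → match
ii → no match — must end with "yzy"
iii → no match
iv → match
v → no match
vi → no match
vii → no match
viii → match
Total matched: 3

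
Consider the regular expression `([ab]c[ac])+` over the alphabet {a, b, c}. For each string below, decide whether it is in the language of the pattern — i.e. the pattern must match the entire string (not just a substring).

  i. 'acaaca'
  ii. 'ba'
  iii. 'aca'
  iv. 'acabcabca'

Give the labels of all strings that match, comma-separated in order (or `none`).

i, iii, iv

i → match
ii → no match
iii → match
iv → match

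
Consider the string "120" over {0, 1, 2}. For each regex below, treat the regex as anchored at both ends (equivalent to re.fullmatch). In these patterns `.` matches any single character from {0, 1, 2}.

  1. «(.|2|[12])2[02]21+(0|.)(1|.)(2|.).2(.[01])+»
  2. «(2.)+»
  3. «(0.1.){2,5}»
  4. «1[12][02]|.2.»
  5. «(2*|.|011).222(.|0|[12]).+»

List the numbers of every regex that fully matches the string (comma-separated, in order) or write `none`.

1 → no match
2 → no match — must start with "2"
3 → no match — must start with "0"
4 → match
5 → no match

4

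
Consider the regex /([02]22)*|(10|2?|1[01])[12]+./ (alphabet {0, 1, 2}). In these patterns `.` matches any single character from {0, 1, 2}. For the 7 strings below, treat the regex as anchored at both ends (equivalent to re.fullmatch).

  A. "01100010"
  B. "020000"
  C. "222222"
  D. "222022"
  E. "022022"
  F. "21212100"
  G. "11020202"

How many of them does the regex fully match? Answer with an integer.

A → no match
B → no match
C → match
D → match
E → match
F → no match
G → no match
Total matched: 3

3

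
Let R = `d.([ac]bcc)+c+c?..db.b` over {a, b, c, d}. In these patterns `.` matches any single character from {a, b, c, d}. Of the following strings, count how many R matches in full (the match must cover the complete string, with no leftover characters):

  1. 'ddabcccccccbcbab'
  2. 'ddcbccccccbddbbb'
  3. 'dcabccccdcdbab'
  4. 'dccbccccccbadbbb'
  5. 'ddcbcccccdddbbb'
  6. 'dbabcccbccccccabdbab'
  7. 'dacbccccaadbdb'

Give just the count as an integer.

1 → no match
2 → match
3 → match
4 → match
5 → match
6 → match
7 → match
Total matched: 6

6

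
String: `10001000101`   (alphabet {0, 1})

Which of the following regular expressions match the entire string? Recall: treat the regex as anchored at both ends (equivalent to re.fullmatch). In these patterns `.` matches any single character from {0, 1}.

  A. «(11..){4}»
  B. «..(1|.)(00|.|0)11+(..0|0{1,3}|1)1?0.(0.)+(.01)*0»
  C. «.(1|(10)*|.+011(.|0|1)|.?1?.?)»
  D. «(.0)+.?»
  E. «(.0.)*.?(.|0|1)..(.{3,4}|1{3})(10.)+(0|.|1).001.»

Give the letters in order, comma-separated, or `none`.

D

A → no match — must start with `11`
B → no match — must end with `0`
C → no match
D → match
E → no match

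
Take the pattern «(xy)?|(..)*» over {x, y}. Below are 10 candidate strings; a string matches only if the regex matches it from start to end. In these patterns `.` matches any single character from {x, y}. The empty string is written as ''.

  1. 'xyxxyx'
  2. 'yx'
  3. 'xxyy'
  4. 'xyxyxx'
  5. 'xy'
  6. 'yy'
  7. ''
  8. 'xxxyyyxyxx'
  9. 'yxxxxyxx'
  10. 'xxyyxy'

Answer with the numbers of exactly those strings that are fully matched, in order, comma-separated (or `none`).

1, 2, 3, 4, 5, 6, 7, 8, 9, 10

1 → match
2 → match
3 → match
4 → match
5 → match
6 → match
7 → match
8 → match
9 → match
10 → match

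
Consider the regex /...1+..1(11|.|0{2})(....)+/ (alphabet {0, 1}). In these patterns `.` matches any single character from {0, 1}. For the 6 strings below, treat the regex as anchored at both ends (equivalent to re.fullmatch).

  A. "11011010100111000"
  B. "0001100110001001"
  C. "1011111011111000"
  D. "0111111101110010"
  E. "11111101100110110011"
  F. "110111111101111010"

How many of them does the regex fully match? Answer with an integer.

A → no match
B → no match
C → match
D → match
E → no match
F → match
Total matched: 3

3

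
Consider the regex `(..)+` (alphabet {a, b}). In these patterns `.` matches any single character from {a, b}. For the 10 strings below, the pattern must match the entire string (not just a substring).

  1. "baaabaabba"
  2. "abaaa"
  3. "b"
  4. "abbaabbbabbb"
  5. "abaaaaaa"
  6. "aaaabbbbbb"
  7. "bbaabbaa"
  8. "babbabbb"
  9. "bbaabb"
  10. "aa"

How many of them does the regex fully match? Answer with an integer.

1 → match
2 → no match
3 → no match
4 → match
5 → match
6 → match
7 → match
8 → match
9 → match
10 → match
Total matched: 8

8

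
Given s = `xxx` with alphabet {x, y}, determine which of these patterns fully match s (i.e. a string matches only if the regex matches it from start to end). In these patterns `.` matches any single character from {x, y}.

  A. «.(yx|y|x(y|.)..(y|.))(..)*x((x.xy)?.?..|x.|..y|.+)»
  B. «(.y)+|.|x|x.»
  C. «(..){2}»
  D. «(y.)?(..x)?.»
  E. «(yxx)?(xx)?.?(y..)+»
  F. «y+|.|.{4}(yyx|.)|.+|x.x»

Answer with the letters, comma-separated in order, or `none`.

F

A → no match
B → no match
C → no match
D → no match
E → no match
F → match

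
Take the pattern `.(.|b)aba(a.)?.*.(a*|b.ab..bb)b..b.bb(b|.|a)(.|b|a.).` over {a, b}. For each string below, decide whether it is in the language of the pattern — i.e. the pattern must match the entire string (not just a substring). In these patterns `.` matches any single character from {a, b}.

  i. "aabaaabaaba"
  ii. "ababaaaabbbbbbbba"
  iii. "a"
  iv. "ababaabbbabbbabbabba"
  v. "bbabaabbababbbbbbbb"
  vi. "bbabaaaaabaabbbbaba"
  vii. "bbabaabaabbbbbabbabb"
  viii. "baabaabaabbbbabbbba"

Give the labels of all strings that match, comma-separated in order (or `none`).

i → no match
ii → no match
iii → no match
iv → no match
v → match
vi → match
vii → match
viii → match

v, vi, vii, viii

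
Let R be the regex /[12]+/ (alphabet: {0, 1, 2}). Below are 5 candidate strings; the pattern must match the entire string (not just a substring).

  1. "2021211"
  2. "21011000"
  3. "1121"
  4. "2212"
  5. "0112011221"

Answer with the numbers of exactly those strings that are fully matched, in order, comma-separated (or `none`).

1. "2021211" → no match
2. "21011000" → no match
3. "1121" → match
4. "2212" → match
5. "0112011221" → no match

3, 4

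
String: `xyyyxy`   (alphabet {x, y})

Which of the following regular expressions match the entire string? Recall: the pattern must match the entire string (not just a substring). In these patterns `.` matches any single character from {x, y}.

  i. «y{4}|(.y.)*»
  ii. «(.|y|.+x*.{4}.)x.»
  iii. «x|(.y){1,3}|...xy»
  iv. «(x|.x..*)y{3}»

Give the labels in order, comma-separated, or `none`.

i → no match
ii → no match
iii → match
iv → no match

iii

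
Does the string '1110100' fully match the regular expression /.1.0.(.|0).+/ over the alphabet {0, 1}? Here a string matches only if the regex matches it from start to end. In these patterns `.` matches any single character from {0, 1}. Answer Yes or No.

Yes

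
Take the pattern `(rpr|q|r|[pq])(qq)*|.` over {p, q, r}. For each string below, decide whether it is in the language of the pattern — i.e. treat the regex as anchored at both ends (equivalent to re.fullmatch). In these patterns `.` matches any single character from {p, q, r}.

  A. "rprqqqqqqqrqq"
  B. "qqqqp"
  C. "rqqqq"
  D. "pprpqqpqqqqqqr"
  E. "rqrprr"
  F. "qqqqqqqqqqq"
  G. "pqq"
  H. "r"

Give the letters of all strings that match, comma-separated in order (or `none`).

A → no match
B → no match
C → match
D → no match
E → no match
F → match
G → match
H → match

C, F, G, H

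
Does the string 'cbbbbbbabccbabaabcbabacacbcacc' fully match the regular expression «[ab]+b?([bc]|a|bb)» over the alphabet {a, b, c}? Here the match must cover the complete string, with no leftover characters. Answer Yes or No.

No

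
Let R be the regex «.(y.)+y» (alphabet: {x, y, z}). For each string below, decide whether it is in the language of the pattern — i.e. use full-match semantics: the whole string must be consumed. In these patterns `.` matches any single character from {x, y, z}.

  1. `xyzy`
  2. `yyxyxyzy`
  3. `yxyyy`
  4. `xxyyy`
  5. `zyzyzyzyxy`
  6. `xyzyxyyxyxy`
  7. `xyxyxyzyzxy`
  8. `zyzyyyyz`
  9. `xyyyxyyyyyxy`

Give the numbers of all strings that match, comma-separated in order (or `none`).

1 → match
2 → match
3 → no match
4 → no match
5 → match
6 → no match
7 → no match
8 → no match — must end with `y`
9 → match

1, 2, 5, 9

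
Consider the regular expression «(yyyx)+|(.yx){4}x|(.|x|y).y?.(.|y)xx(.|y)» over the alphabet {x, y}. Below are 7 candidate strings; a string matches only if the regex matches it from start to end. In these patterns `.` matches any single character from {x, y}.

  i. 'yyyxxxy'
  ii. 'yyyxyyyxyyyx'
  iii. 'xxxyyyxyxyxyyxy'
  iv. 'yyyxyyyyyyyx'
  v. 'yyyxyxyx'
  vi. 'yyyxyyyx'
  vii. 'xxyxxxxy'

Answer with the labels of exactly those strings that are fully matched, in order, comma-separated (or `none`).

i → match
ii → match
iii → no match
iv → no match
v → no match
vi → match
vii → match

i, ii, vi, vii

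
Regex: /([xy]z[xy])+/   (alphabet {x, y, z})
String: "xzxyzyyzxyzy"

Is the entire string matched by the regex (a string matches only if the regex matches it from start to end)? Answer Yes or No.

Yes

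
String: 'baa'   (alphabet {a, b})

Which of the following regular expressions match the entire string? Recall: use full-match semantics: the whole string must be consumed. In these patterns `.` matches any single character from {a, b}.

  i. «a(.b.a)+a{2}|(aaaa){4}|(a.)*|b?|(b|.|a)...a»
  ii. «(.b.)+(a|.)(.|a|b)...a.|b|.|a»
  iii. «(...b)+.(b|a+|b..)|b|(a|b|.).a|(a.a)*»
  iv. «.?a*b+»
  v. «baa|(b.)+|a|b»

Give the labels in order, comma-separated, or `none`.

iii, v

i → no match
ii → no match
iii → match
iv → no match — must end with 'b'
v → match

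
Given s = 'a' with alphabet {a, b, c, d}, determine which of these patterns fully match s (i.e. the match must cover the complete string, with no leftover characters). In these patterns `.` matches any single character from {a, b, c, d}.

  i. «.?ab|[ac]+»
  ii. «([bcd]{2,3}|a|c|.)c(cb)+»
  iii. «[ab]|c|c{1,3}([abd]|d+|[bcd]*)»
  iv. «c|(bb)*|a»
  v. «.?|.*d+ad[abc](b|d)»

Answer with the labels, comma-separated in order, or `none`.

i, iii, iv, v

i → match
ii → no match — must end with 'cb'
iii → match
iv → match
v → match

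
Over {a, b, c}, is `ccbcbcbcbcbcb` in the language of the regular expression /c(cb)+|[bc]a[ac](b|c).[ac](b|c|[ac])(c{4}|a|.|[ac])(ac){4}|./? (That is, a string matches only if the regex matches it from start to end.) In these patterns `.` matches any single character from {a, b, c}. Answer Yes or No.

Yes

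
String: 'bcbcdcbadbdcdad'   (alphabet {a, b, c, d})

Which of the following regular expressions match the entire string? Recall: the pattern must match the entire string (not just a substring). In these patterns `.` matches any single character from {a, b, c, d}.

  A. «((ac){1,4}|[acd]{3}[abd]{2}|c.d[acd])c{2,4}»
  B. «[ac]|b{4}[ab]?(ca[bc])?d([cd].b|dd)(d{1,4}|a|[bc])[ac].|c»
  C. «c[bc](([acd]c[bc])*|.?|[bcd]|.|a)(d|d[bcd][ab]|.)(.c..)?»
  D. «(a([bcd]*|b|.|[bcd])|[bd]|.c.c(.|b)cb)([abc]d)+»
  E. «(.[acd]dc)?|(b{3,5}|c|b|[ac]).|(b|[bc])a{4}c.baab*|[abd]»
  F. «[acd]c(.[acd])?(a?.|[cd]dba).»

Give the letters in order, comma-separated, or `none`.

A → no match — must end with 'c'
B → no match
C → no match — must start with 'c'
D → match
E → no match
F → no match

D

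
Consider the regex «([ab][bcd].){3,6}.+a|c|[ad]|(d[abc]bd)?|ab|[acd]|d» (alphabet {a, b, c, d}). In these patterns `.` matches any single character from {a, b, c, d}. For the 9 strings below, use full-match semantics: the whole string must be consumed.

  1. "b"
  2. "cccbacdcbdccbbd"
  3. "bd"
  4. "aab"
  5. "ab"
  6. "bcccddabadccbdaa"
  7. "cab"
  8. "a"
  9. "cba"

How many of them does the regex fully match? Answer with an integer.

1. "b" → no match
2 → no match
3. "bd" → no match
4. "aab" → no match
5. "ab" → match
6 → no match
7. "cab" → no match
8. "a" → match
9. "cba" → no match
Total matched: 2

2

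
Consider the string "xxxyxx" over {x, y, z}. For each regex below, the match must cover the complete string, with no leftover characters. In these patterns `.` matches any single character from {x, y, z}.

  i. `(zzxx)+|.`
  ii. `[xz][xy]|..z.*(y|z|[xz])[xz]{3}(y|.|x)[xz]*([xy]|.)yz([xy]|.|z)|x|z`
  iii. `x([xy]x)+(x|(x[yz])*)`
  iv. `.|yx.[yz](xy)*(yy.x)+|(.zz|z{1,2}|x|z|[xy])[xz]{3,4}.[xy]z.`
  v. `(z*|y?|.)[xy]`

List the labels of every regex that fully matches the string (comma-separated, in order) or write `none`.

i → no match
ii → no match
iii → match
iv → no match
v → no match

iii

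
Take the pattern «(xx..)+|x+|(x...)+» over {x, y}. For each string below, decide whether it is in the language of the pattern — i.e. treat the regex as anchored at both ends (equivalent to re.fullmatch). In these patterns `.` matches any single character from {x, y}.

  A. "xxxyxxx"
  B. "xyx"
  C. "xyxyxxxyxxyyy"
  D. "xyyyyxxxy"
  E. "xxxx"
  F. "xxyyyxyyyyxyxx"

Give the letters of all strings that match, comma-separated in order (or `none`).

A → no match
B → no match
C → no match
D → no match
E → match
F → no match

E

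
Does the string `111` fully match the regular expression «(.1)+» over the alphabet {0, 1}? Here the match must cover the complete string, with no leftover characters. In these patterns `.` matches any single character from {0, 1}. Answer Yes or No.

No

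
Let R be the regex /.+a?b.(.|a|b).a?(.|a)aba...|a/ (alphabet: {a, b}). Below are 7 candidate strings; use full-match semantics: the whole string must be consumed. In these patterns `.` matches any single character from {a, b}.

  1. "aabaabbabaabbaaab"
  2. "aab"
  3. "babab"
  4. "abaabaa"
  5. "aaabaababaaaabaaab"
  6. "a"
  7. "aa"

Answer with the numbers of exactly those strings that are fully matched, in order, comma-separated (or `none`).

1 → no match
2. "aab" → no match
3. "babab" → no match
4. "abaabaa" → no match
5 → match
6. "a" → match
7. "aa" → no match

5, 6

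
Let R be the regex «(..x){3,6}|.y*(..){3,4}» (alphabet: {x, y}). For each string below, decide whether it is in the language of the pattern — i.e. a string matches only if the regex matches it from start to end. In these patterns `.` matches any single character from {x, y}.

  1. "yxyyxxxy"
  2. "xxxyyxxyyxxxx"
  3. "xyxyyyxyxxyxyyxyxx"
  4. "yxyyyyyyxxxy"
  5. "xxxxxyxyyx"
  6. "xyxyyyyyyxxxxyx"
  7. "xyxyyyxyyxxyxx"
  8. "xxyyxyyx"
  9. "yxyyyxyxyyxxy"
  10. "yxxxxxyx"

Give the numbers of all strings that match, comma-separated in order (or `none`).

none

1. "yxyyxxxy" → no match
2 → no match
3 → no match
4. "yxyyyyyyxxxy" → no match
5. "xxxxxyxyyx" → no match
6 → no match
7 → no match
8. "xxyyxyyx" → no match
9 → no match
10. "yxxxxxyx" → no match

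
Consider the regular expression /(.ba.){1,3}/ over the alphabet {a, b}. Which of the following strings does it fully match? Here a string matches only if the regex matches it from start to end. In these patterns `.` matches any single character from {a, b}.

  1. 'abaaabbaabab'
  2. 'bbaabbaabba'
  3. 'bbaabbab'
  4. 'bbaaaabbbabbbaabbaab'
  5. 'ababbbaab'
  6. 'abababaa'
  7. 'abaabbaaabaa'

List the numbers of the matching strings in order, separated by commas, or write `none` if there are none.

3, 6, 7

1 → no match
2 → no match
3 → match
4 → no match
5 → no match
6 → match
7 → match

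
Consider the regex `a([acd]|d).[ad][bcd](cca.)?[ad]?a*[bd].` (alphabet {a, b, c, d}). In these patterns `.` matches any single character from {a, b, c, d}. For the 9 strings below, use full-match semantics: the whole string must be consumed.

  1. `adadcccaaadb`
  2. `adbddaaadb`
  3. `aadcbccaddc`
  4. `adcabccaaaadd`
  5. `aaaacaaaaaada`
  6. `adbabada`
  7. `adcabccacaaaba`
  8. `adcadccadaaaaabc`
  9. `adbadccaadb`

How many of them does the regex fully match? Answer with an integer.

8

1 → match
2 → match
3 → no match
4 → match
5 → match
6 → match
7 → match
8 → match
9 → match
Total matched: 8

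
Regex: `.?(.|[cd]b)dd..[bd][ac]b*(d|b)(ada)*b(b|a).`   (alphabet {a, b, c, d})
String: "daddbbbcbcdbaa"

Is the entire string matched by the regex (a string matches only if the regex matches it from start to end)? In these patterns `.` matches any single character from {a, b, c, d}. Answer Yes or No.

No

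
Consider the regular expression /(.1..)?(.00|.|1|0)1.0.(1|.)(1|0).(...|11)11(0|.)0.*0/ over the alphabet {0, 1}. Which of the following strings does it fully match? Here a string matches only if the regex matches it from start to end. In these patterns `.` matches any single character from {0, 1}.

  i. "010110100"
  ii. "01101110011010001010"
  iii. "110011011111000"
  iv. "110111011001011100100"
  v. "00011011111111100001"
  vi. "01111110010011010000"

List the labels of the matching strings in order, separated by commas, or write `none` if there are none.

iii

i → no match
ii → no match
iii → match
iv → no match
v → no match — must end with "0"
vi → no match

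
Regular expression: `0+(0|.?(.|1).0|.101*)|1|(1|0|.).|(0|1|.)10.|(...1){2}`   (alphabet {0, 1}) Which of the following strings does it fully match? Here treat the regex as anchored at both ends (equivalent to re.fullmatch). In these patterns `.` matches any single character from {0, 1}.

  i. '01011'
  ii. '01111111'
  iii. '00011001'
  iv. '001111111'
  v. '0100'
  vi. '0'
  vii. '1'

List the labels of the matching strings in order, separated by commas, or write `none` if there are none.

i. '01011' → no match
ii. '01111111' → match
iii. '00011001' → match
iv. '001111111' → no match
v. '0100' → match
vi. '0' → no match
vii. '1' → match

ii, iii, v, vii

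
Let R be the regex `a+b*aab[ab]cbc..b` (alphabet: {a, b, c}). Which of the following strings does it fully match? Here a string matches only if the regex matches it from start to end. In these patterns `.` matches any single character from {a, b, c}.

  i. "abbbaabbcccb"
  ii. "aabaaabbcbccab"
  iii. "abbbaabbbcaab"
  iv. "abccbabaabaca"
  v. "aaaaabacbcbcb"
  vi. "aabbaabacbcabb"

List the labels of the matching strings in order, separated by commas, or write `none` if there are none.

v, vi

i → no match
ii → no match
iii → no match
iv → no match — must end with "b"
v → match
vi → match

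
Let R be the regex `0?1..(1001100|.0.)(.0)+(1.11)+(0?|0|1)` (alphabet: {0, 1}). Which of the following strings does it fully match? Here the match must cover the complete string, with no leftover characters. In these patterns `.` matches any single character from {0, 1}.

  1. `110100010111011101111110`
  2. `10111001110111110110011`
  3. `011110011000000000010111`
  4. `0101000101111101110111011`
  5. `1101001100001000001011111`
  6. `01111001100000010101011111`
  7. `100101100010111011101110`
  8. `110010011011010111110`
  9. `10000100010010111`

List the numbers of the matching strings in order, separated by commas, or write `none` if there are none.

1 → no match
2 → no match
3 → match
4 → match
5 → match
6 → match
7 → no match
8 → no match
9 → no match

3, 4, 5, 6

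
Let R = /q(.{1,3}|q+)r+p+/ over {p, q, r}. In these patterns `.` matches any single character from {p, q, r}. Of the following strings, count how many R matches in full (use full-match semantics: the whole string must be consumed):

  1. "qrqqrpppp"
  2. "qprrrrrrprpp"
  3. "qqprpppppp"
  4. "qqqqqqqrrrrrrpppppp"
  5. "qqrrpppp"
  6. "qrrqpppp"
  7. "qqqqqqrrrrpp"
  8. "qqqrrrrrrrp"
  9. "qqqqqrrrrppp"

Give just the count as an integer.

7

1 → match
2 → no match
3 → match
4 → match
5 → match
6 → no match
7 → match
8 → match
9 → match
Total matched: 7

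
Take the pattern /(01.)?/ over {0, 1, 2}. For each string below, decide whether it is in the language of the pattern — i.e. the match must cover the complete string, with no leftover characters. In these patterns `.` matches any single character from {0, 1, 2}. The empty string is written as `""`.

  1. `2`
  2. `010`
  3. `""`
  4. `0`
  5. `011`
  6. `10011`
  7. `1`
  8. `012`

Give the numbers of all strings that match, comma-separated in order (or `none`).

2, 3, 5, 8

1. `2` → no match
2. `010` → match
3. `""` → match
4. `0` → no match
5. `011` → match
6. `10011` → no match
7. `1` → no match
8. `012` → match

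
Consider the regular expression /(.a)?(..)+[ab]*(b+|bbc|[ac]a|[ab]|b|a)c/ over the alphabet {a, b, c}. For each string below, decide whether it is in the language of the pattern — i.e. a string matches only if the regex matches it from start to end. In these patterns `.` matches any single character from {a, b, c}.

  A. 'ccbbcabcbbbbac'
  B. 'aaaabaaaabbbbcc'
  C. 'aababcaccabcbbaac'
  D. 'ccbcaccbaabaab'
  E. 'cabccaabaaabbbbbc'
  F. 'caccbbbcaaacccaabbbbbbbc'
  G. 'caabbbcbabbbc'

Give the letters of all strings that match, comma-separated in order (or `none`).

A, B, C, E, F, G

A → match
B → match
C → match
D → no match — must end with 'c'
E → match
F → match
G → match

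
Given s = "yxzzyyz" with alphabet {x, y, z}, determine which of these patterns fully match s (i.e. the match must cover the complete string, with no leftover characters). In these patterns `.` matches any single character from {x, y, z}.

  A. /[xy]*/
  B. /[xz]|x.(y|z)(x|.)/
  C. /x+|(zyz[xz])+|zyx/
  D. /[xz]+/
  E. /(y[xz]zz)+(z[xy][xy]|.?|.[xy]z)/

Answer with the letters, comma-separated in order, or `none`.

A → no match
B → no match
C → no match
D → no match
E → match

E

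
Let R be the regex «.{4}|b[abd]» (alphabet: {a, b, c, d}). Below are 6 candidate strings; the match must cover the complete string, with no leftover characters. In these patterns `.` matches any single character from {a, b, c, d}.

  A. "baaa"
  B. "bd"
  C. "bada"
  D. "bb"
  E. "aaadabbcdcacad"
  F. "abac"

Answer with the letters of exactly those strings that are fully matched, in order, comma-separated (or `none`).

A, B, C, D, F

A → match
B → match
C → match
D → match
E → no match
F → match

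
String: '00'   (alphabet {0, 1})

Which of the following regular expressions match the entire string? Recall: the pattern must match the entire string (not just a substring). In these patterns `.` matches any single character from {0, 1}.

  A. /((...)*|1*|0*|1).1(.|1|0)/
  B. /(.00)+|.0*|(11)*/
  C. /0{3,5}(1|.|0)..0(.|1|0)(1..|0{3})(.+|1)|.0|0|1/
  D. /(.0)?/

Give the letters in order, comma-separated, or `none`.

A → no match
B → match
C → match
D → match

B, C, D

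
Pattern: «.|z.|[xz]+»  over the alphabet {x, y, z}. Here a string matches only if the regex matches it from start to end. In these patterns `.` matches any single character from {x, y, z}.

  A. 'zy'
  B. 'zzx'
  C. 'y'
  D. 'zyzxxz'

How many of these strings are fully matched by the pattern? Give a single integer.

A → match
B → match
C → match
D → no match
Total matched: 3

3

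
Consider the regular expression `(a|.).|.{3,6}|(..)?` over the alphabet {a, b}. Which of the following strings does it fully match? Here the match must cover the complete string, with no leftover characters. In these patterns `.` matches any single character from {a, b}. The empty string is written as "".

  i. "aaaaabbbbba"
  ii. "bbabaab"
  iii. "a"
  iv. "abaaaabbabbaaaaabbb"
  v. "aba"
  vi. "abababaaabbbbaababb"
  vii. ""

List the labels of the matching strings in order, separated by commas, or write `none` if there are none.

v, vii

i → no match
ii → no match
iii → no match
iv → no match
v → match
vi → no match
vii → match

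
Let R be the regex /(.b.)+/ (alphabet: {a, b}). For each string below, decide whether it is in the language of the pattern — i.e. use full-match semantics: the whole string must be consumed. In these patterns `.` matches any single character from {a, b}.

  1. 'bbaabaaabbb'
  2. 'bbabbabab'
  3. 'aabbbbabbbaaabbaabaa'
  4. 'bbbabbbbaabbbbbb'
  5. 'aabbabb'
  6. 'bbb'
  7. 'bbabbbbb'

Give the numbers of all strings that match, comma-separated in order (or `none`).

6

1. 'bbaabaaabbb' → no match
2. 'bbabbabab' → no match
3 → no match
4 → no match
5. 'aabbabb' → no match
6. 'bbb' → match
7. 'bbabbbbb' → no match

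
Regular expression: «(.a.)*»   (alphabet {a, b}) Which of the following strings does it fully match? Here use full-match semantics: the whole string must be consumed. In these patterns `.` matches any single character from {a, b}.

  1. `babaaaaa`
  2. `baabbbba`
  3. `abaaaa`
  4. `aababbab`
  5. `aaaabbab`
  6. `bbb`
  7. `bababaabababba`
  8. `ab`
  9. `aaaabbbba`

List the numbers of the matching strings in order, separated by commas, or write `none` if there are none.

none

1 → no match
2 → no match
3 → no match
4 → no match
5 → no match
6 → no match
7 → no match
8 → no match
9 → no match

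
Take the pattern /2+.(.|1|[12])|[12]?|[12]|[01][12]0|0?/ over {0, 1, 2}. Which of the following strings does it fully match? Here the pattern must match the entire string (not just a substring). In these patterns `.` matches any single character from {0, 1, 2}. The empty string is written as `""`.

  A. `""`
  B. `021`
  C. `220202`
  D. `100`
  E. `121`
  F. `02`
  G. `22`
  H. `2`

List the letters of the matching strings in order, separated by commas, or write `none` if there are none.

A → match
B → no match
C → no match
D → no match
E → no match
F → no match
G → no match
H → match

A, H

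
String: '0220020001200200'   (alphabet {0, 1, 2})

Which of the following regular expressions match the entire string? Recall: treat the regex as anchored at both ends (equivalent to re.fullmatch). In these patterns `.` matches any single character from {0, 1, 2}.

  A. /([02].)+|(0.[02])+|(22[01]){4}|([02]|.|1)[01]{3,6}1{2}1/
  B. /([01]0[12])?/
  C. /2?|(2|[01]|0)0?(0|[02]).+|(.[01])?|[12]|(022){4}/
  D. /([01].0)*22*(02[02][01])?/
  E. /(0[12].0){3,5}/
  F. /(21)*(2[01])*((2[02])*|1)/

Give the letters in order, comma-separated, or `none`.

A → match
B → no match
C → match
D → no match
E → match
F → no match

A, C, E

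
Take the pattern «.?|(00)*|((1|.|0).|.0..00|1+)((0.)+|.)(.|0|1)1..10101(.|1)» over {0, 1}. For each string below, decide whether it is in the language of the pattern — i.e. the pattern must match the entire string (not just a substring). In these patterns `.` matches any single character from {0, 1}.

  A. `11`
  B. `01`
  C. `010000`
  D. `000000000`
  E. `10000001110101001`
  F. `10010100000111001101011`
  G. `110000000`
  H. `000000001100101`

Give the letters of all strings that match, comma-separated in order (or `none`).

A. `11` → no match
B. `01` → no match
C. `010000` → no match
D. `000000000` → no match
E → no match
F → no match
G. `110000000` → no match
H → no match

none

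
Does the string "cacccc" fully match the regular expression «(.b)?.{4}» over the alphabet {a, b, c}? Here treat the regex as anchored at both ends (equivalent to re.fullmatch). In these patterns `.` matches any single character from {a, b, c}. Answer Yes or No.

No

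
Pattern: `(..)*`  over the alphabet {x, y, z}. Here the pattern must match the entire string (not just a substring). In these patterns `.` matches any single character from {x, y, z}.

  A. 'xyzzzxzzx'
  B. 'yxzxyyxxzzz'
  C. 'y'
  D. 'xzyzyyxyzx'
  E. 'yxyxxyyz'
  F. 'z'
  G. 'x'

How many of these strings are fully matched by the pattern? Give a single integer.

A → no match
B → no match
C → no match
D → match
E → match
F → no match
G → no match
Total matched: 2

2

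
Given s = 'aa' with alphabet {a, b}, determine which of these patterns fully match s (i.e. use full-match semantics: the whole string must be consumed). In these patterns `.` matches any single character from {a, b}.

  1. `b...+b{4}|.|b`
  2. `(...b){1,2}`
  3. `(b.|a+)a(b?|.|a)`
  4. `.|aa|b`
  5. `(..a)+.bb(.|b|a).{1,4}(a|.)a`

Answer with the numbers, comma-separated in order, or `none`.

3, 4

1 → no match
2 → no match — must end with 'b'
3 → match
4 → match
5 → no match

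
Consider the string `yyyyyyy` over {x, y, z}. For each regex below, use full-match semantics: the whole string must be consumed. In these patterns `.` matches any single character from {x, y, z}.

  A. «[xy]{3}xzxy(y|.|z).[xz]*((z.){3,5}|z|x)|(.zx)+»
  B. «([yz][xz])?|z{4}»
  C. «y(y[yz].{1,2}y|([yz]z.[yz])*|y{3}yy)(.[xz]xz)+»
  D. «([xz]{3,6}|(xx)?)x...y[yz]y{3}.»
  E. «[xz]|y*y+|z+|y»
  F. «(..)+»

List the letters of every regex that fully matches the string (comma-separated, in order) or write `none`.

A → no match
B → no match
C → no match — must end with `xz`
D → no match
E → match
F → no match

E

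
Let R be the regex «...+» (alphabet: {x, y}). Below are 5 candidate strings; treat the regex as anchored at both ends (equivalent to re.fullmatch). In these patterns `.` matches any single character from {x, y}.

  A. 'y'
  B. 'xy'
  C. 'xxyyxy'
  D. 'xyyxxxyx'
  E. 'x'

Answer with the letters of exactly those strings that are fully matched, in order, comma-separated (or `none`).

A → no match
B → no match
C → match
D → match
E → no match

C, D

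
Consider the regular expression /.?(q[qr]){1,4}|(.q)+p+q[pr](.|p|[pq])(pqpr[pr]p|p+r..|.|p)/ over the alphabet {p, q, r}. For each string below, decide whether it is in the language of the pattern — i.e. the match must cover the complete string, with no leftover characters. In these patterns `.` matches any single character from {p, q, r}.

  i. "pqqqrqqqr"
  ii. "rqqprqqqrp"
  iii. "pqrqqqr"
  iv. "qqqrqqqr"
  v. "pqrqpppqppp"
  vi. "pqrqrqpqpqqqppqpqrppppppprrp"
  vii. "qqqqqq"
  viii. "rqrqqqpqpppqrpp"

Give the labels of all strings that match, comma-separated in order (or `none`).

i → match
ii → no match
iii → match
iv → match
v → match
vi → no match
vii → match
viii → match

i, iii, iv, v, vii, viii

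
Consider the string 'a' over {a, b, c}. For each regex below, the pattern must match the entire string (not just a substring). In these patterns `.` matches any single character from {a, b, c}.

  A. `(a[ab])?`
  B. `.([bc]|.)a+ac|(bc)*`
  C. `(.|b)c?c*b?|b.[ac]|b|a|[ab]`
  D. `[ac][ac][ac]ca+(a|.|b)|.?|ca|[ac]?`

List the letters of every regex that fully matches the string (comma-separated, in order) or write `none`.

A → no match
B → no match
C → match
D → match

C, D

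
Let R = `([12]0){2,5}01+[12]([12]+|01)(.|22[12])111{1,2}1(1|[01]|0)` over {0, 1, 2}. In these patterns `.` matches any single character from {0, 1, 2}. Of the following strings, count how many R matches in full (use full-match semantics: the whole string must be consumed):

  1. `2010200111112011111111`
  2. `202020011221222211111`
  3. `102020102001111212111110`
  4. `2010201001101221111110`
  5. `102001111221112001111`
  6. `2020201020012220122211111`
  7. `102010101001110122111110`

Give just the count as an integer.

5

1 → match
2 → match
3 → match
4 → match
5 → no match
6 → no match
7 → match
Total matched: 5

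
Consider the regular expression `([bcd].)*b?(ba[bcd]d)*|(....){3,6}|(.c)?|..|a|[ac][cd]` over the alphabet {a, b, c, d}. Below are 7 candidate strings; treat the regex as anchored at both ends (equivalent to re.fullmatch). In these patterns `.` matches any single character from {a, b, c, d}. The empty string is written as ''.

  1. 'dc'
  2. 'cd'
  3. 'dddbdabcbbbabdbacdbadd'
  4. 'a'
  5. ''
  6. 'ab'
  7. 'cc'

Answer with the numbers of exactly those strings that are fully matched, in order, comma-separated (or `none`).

1, 2, 3, 4, 5, 6, 7

1 → match
2 → match
3 → match
4 → match
5 → match
6 → match
7 → match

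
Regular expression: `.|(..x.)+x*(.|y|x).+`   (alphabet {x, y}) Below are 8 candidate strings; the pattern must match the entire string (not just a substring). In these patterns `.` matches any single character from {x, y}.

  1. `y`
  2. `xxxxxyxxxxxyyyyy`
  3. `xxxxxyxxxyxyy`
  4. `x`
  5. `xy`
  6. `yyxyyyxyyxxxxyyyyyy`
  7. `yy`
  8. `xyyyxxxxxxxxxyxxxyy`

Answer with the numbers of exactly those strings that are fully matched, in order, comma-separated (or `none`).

1, 2, 3, 4, 6

1 → match
2 → match
3 → match
4 → match
5 → no match
6 → match
7 → no match
8 → no match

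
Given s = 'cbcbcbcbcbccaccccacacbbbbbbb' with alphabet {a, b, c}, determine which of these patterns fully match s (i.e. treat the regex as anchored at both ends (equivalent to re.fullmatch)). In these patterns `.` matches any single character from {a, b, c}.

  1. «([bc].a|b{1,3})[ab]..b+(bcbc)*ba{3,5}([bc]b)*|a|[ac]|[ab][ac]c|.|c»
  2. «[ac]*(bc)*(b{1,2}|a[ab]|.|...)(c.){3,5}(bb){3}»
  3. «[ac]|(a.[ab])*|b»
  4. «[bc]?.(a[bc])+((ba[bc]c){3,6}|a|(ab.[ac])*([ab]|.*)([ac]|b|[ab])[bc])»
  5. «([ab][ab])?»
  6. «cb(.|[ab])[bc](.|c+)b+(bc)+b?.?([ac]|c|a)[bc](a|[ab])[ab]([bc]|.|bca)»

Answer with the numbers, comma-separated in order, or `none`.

2

1 → no match
2 → match
3 → no match
4 → no match
5 → no match
6 → no match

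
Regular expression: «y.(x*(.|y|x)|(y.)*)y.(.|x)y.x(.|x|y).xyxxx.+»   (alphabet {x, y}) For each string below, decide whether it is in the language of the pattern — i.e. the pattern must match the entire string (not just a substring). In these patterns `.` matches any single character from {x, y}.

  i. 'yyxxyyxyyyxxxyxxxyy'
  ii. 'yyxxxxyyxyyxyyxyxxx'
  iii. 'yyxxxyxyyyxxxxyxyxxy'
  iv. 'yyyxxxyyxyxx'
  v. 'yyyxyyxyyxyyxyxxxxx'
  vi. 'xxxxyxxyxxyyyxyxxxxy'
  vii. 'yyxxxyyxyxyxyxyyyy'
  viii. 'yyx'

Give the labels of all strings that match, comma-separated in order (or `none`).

i → no match
ii → no match
iii → no match
iv → no match
v → match
vi → no match — must start with 'y'
vii → no match
viii → no match

v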